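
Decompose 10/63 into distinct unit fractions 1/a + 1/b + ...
1/7 + 1/63

Greedy algorithm:
10/63: ceiling(63/10) = 7, use 1/7
1/63: ceiling(63/1) = 63, use 1/63
Result: 10/63 = 1/7 + 1/63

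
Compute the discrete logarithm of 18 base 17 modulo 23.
8

Baby-step giant-step with step n = ⌈√23⌉ = 5.
Baby steps 17^j mod 23 (j:value) for j=0..4: 0:1, 1:17, 2:13, 3:14, 4:8.
Giant-step multiplier: 17^(-5) ≡ 17^(22-5) = 17^17 ≡ 11 (mod 23).
Giant steps γ_i = 18·11^i mod 23: γ_0=18, γ_1=14 (in table at j=3).
x = i·n + j = 1·5 + 3 = 8.
Check: 17^8 ≡ 18 (mod 23).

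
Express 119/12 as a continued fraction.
[9; 1, 11]

Euclidean algorithm steps:
119 = 9 × 12 + 11
12 = 1 × 11 + 1
11 = 11 × 1 + 0
Continued fraction: [9; 1, 11]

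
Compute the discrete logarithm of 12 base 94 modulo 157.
104

Baby-step giant-step with step n = ⌈√157⌉ = 13.
Baby steps 94^j mod 157 (j:value) for j=0..12: 0:1, 1:94, 2:44, 3:54, 4:52, 5:21, 6:90, 7:139, 8:35, 9:150, 10:127, 11:6, 12:93.
Giant-step multiplier: 94^(-13) ≡ 94^(156-13) = 94^143 ≡ 135 (mod 157).
Giant steps γ_i = 12·135^i mod 157: γ_0=12, γ_1=50, γ_2=156, γ_3=22, γ_4=144, γ_5=129, γ_6=145, γ_7=107, γ_8=1 (in table at j=0).
x = i·n + j = 8·13 + 0 = 104.
Check: 94^104 ≡ 12 (mod 157).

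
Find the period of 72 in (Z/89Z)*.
44

89 is prime, so ord(72) divides φ(89) = 88.
Divisors of 88: 1, 2, 4, 8, 11, 22, 44, 88.
Repeated squaring: 72^1 ≡ 72, 72^2 ≡ 22, 72^4 ≡ 39, 72^8 ≡ 8, 72^16 ≡ 64, 72^32 ≡ 2, 72^64 ≡ 4 (mod 89).
Test 72^d mod 89 for each divisor d in increasing order:
72^1 ≡ 72
72^2 ≡ 22
72^4 ≡ 39
72^8 ≡ 8
72^11 = 72^8·72^2·72^1 ≡ 34
72^22 = 72^16·72^4·72^2 ≡ 88
72^44 = 72^32·72^8·72^4 ≡ 1  ← first divisor giving 1
The order is 44.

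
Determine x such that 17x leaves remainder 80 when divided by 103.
x ≡ 35 (mod 103)

gcd(17, 103) = 1, which divides 80, so solutions exist.
Find 17^(-1) mod 103 by the extended Euclidean algorithm:
103 = 6 × 17 + 1  ⟹  1 = (1)·103 + (-6)·17
So (-6)·17 ≡ 1 (mod 103), i.e. 17^(-1) ≡ -6 ≡ 97 (mod 103).
x ≡ 97 × 80 = 7760 ≡ 35 (mod 103).
Check: 17 × 35 = 595 ≡ 80 (mod 103).
Unique solution: x ≡ 35 (mod 103)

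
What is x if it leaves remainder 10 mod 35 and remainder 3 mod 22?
465

Using Chinese Remainder Theorem:
M = 35 × 22 = 770
M1 = 22, M2 = 35
y1 = 22^(-1) mod 35 = 8
y2 = 35^(-1) mod 22 = 17
x = (10×22×8 + 3×35×17) mod 770 = 465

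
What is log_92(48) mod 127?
61

Baby-step giant-step with step n = ⌈√127⌉ = 12.
Baby steps 92^j mod 127 (j:value) for j=0..11: 0:1, 1:92, 2:82, 3:51, 4:120, 5:118, 6:61, 7:24, 8:49, 9:63, 10:81, 11:86.
Giant-step multiplier: 92^(-12) ≡ 92^(126-12) = 92^114 ≡ 117 (mod 127).
Giant steps γ_i = 48·117^i mod 127: γ_0=48, γ_1=28, γ_2=101, γ_3=6, γ_4=67, γ_5=92 (in table at j=1).
x = i·n + j = 5·12 + 1 = 61.
Check: 92^61 ≡ 48 (mod 127).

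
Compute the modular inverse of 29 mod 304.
21

gcd(29, 304) = 1, so the inverse exists.
Extended Euclidean algorithm on (304, 29):
304 = 10 × 29 + 14  ⟹  14 = (1)·304 + (-10)·29
29 = 2 × 14 + 1  ⟹  1 = (-2)·304 + (21)·29
So (21)·29 ≡ 1 (mod 304), i.e. 29^(-1) ≡ 21 (mod 304).
Check: 29 × 21 = 609 ≡ 1 (mod 304)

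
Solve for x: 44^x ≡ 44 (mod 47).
1

Baby-step giant-step with step n = ⌈√47⌉ = 7.
Baby steps 44^j mod 47 (j:value) for j=0..6: 0:1, 1:44, 2:9, 3:20, 4:34, 5:39, 6:24.
h = 44 is already in the table at j=1, so x = 1.
Check: 44^1 ≡ 44 (mod 47).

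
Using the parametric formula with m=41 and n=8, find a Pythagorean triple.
(1617, 656, 1745)

Euclid's formula: a = m² - n², b = 2mn, c = m² + n²
m = 41, n = 8
a = 41² - 8² = 1681 - 64 = 1617
b = 2 × 41 × 8 = 656
c = 41² + 8² = 1681 + 64 = 1745
Verification: 1617² + 656² = 2614689 + 430336 = 3045025 = 1745² ✓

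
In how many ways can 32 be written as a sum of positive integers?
8349

p(n) counts ways to write n as a sum of positive integers (order ignored).
Euler's pentagonal recurrence: p(k) = p(k-1) + p(k-2) - p(k-5) - p(k-7) + p(k-12) + p(k-15) - ... (offsets j(3j∓1)/2, signs ++--, p(0)=1, p(<0)=0).
DP table for k = 0..31: p(0)=1, p(1)=1, p(2)=2, p(3)=3, p(4)=5, p(5)=7, p(6)=11, p(7)=15, p(8)=22, p(9)=30, p(10)=42, p(11)=56, p(12)=77, p(13)=101, p(14)=135, p(15)=176, p(16)=231, p(17)=297, p(18)=385, p(19)=490, p(20)=627, p(21)=792, p(22)=1002, p(23)=1255, p(24)=1575, p(25)=1958, p(26)=2436, p(27)=3010, p(28)=3718, p(29)=4565, p(30)=5604, p(31)=6842.
Final step: p(32) = p(31) + p(30) - p(27) - p(25) + p(20) + p(17) - p(10) - p(6)
= 6842 + 5604 - 3010 - 1958 + 627 + 297 - 42 - 11
= 8349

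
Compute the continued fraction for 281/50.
[5; 1, 1, 1, 1, 1, 2, 2]

Euclidean algorithm steps:
281 = 5 × 50 + 31
50 = 1 × 31 + 19
31 = 1 × 19 + 12
19 = 1 × 12 + 7
12 = 1 × 7 + 5
7 = 1 × 5 + 2
5 = 2 × 2 + 1
2 = 2 × 1 + 0
Continued fraction: [5; 1, 1, 1, 1, 1, 2, 2]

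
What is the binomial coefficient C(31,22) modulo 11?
1

Using Lucas' theorem:
Write n=31 and k=22 in base 11:
n in base 11: [2, 9]
k in base 11: [2, 0]
C(31,22) mod 11 = ∏ C(n_i, k_i) mod 11
Digit binomials (mod 11): C(2,2) = 1; C(9,0) = 1
Product: 1 × 1 = 1 ≡ 1 (mod 11)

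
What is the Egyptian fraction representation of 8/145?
1/19 + 1/394 + 1/361824 + 1/196374548640

Greedy algorithm:
8/145: ceiling(145/8) = 19, use 1/19
7/2755: ceiling(2755/7) = 394, use 1/394
3/1085470: ceiling(1085470/3) = 361824, use 1/361824
1/196374548640: ceiling(196374548640/1) = 196374548640, use 1/196374548640
Result: 8/145 = 1/19 + 1/394 + 1/361824 + 1/196374548640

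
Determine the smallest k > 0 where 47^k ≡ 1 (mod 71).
70

71 is prime, so ord(47) divides φ(71) = 70.
Divisors of 70: 1, 2, 5, 7, 10, 14, 35, 70.
Repeated squaring: 47^1 ≡ 47, 47^2 ≡ 8, 47^4 ≡ 64, 47^8 ≡ 49, 47^16 ≡ 58, 47^32 ≡ 27, 47^64 ≡ 19 (mod 71).
Test 47^d mod 71 for each divisor d in increasing order:
47^1 ≡ 47
47^2 ≡ 8
47^5 = 47^4·47^1 ≡ 26
47^7 = 47^4·47^2·47^1 ≡ 66
47^10 = 47^8·47^2 ≡ 37
47^14 = 47^8·47^4·47^2 ≡ 25
47^35 = 47^32·47^2·47^1 ≡ 70
47^70 = 47^64·47^4·47^2 ≡ 1  ← first divisor giving 1
The order is 70.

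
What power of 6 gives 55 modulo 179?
21

Baby-step giant-step with step n = ⌈√179⌉ = 14.
Baby steps 6^j mod 179 (j:value) for j=0..13: 0:1, 1:6, 2:36, 3:37, 4:43, 5:79, 6:116, 7:159, 8:59, 9:175, 10:155, 11:35, 12:31, 13:7.
Giant-step multiplier: 6^(-14) ≡ 6^(178-14) = 6^164 ≡ 81 (mod 179).
Giant steps γ_i = 55·81^i mod 179: γ_0=55, γ_1=159 (in table at j=7).
x = i·n + j = 1·14 + 7 = 21.
Check: 6^21 ≡ 55 (mod 179).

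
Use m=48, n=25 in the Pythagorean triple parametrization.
(1679, 2400, 2929)

Euclid's formula: a = m² - n², b = 2mn, c = m² + n²
m = 48, n = 25
a = 48² - 25² = 2304 - 625 = 1679
b = 2 × 48 × 25 = 2400
c = 48² + 25² = 2304 + 625 = 2929
Verification: 1679² + 2400² = 2819041 + 5760000 = 8579041 = 2929² ✓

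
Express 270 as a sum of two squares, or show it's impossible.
Not possible

Factorization: 270 = 2 × 3^3 × 5
By Fermat: n is sum of two squares iff every prime p ≡ 3 (mod 4) appears to even power.
Prime(s) ≡ 3 (mod 4) with odd exponent: [(3, 3)]
Therefore 270 cannot be expressed as a² + b².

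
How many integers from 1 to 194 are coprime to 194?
96

194 = 2 × 97
φ(n) = n × ∏(1 - 1/p) for each prime p dividing n
φ(194) = 194 × (1 - 1/2) × (1 - 1/97) = 96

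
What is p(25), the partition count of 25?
1958

p(n) counts ways to write n as a sum of positive integers (order ignored).
Euler's pentagonal recurrence: p(k) = p(k-1) + p(k-2) - p(k-5) - p(k-7) + p(k-12) + p(k-15) - ... (offsets j(3j∓1)/2, signs ++--, p(0)=1, p(<0)=0).
DP table for k = 0..24: p(0)=1, p(1)=1, p(2)=2, p(3)=3, p(4)=5, p(5)=7, p(6)=11, p(7)=15, p(8)=22, p(9)=30, p(10)=42, p(11)=56, p(12)=77, p(13)=101, p(14)=135, p(15)=176, p(16)=231, p(17)=297, p(18)=385, p(19)=490, p(20)=627, p(21)=792, p(22)=1002, p(23)=1255, p(24)=1575.
Final step: p(25) = p(24) + p(23) - p(20) - p(18) + p(13) + p(10) - p(3)
= 1575 + 1255 - 627 - 385 + 101 + 42 - 3
= 1958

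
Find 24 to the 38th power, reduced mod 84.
72

Repeated squaring. Binary of 38 = 100110.
24^1 ≡ 24 (mod 84); 24^2 ≡ 72 (mod 84); 24^4 ≡ 60 (mod 84); 24^8 ≡ 72 (mod 84); 24^16 ≡ 60 (mod 84); 24^32 ≡ 72 (mod 84)
24^38 = 24^2 × 24^4 × 24^32 ≡ 72 (mod 84)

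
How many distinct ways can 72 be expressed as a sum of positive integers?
5392783

p(n) counts ways to write n as a sum of positive integers (order ignored).
Euler's pentagonal recurrence: p(k) = p(k-1) + p(k-2) - p(k-5) - p(k-7) + p(k-12) + p(k-15) - ... (offsets j(3j∓1)/2, signs ++--, p(0)=1, p(<0)=0).
DP table for k = 0..71: p(0)=1, p(1)=1, p(2)=2, p(3)=3, p(4)=5, p(5)=7, p(6)=11, p(7)=15, p(8)=22, p(9)=30, p(10)=42, p(11)=56, p(12)=77, p(13)=101, p(14)=135, p(15)=176, p(16)=231, p(17)=297, p(18)=385, p(19)=490, p(20)=627, p(21)=792, p(22)=1002, p(23)=1255, p(24)=1575, p(25)=1958, p(26)=2436, p(27)=3010, p(28)=3718, p(29)=4565, p(30)=5604, p(31)=6842, p(32)=8349, p(33)=10143, p(34)=12310, p(35)=14883, p(36)=17977, p(37)=21637, p(38)=26015, p(39)=31185, p(40)=37338, p(41)=44583, p(42)=53174, p(43)=63261, p(44)=75175, p(45)=89134, p(46)=105558, p(47)=124754, p(48)=147273, p(49)=173525, p(50)=204226, p(51)=239943, p(52)=281589, p(53)=329931, p(54)=386155, p(55)=451276, p(56)=526823, p(57)=614154, p(58)=715220, p(59)=831820, p(60)=966467, p(61)=1121505, p(62)=1300156, p(63)=1505499, p(64)=1741630, p(65)=2012558, p(66)=2323520, p(67)=2679689, p(68)=3087735, p(69)=3554345, p(70)=4087968, p(71)=4697205.
Final step: p(72) = p(71) + p(70) - p(67) - p(65) + p(60) + p(57) - p(50) - p(46) + p(37) + p(32) - p(21) - p(15) + p(2)
= 4697205 + 4087968 - 2679689 - 2012558 + 966467 + 614154 - 204226 - 105558 + 21637 + 8349 - 792 - 176 + 2
= 5392783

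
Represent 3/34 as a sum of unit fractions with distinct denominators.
1/12 + 1/204

Greedy algorithm:
3/34: ceiling(34/3) = 12, use 1/12
1/204: ceiling(204/1) = 204, use 1/204
Result: 3/34 = 1/12 + 1/204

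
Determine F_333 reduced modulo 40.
18

Matrix identity: Q^n = [[F_(n+1), F_n], [F_n, F_(n-1)]] with Q = [[1,1],[1,0]].
n = 333 = 101001101₂. Square-and-multiply, entries mod 40:
Q^1 = [[1,1],[1,0]]
Q^2 = (Q^1)² = [[2,1],[1,1]]
Q^5 = (Q^2)²·Q = [[8,5],[5,3]]
Q^10 = (Q^5)² = [[9,15],[15,34]]
Q^20 = (Q^10)² = [[26,5],[5,21]]
Q^41 = (Q^20)²·Q = [[16,21],[21,35]]
Q^83 = (Q^41)²·Q = [[8,17],[17,31]]
Q^166 = (Q^83)² = [[33,23],[23,10]]
Q^333 = (Q^166)²·Q = [[7,18],[18,29]]
F_333 mod 40 = Q^333[0][1] = 18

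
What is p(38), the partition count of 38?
26015

p(n) counts ways to write n as a sum of positive integers (order ignored).
Euler's pentagonal recurrence: p(k) = p(k-1) + p(k-2) - p(k-5) - p(k-7) + p(k-12) + p(k-15) - ... (offsets j(3j∓1)/2, signs ++--, p(0)=1, p(<0)=0).
DP table for k = 0..37: p(0)=1, p(1)=1, p(2)=2, p(3)=3, p(4)=5, p(5)=7, p(6)=11, p(7)=15, p(8)=22, p(9)=30, p(10)=42, p(11)=56, p(12)=77, p(13)=101, p(14)=135, p(15)=176, p(16)=231, p(17)=297, p(18)=385, p(19)=490, p(20)=627, p(21)=792, p(22)=1002, p(23)=1255, p(24)=1575, p(25)=1958, p(26)=2436, p(27)=3010, p(28)=3718, p(29)=4565, p(30)=5604, p(31)=6842, p(32)=8349, p(33)=10143, p(34)=12310, p(35)=14883, p(36)=17977, p(37)=21637.
Final step: p(38) = p(37) + p(36) - p(33) - p(31) + p(26) + p(23) - p(16) - p(12) + p(3)
= 21637 + 17977 - 10143 - 6842 + 2436 + 1255 - 231 - 77 + 3
= 26015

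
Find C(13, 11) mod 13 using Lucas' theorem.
0

Using Lucas' theorem:
Write n=13 and k=11 in base 13:
n in base 13: [1, 0]
k in base 13: [0, 11]
C(13,11) mod 13 = ∏ C(n_i, k_i) mod 13
Digit binomials (mod 13): C(1,0) = 1; C(0,11) = 0 (k_i > n_i)
Product: 1 × 0 = 0 ≡ 0 (mod 13)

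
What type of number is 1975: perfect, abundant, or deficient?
deficient

Proper divisors of 1975: sum = 1 + 5 + 25 + 79 + 395 = 505
Since 505 < 1975, 1975 is deficient.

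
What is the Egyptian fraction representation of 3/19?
1/7 + 1/67 + 1/8911

Greedy algorithm:
3/19: ceiling(19/3) = 7, use 1/7
2/133: ceiling(133/2) = 67, use 1/67
1/8911: ceiling(8911/1) = 8911, use 1/8911
Result: 3/19 = 1/7 + 1/67 + 1/8911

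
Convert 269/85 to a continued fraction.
[3; 6, 14]

Euclidean algorithm steps:
269 = 3 × 85 + 14
85 = 6 × 14 + 1
14 = 14 × 1 + 0
Continued fraction: [3; 6, 14]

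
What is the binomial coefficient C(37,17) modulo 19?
18

Using Lucas' theorem:
Write n=37 and k=17 in base 19:
n in base 19: [1, 18]
k in base 19: [0, 17]
C(37,17) mod 19 = ∏ C(n_i, k_i) mod 19
Digit binomials (mod 19): C(1,0) = 1; C(18,17) = 18
Product: 1 × 18 = 18 ≡ 18 (mod 19)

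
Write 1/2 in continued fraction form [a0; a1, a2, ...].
[0; 2]

Euclidean algorithm steps:
1 = 0 × 2 + 1
2 = 2 × 1 + 0
Continued fraction: [0; 2]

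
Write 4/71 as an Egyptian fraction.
1/18 + 1/1278

Greedy algorithm:
4/71: ceiling(71/4) = 18, use 1/18
1/1278: ceiling(1278/1) = 1278, use 1/1278
Result: 4/71 = 1/18 + 1/1278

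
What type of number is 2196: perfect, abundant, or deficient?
abundant

Proper divisors of 2196: sum = 1 + 2 + 3 + 4 + 6 + 9 + 12 + 18 + ... + 366 + 549 + 732 + 1098 (17 divisors) = 3446
Since 3446 > 2196, 2196 is abundant.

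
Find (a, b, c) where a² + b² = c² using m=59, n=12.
(3337, 1416, 3625)

Euclid's formula: a = m² - n², b = 2mn, c = m² + n²
m = 59, n = 12
a = 59² - 12² = 3481 - 144 = 3337
b = 2 × 59 × 12 = 1416
c = 59² + 12² = 3481 + 144 = 3625
Verification: 3337² + 1416² = 11135569 + 2005056 = 13140625 = 3625² ✓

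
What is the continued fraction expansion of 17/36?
[0; 2, 8, 2]

Euclidean algorithm steps:
17 = 0 × 36 + 17
36 = 2 × 17 + 2
17 = 8 × 2 + 1
2 = 2 × 1 + 0
Continued fraction: [0; 2, 8, 2]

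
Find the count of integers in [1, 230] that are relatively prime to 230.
88

230 = 2 × 5 × 23
φ(n) = n × ∏(1 - 1/p) for each prime p dividing n
φ(230) = 230 × (1 - 1/2) × (1 - 1/5) × (1 - 1/23) = 88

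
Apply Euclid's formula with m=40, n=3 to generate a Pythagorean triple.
(1591, 240, 1609)

Euclid's formula: a = m² - n², b = 2mn, c = m² + n²
m = 40, n = 3
a = 40² - 3² = 1600 - 9 = 1591
b = 2 × 40 × 3 = 240
c = 40² + 3² = 1600 + 9 = 1609
Verification: 1591² + 240² = 2531281 + 57600 = 2588881 = 1609² ✓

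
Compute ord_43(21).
7

43 is prime, so ord(21) divides φ(43) = 42.
Divisors of 42: 1, 2, 3, 6, 7, 14, 21, 42.
Repeated squaring: 21^1 ≡ 21, 21^2 ≡ 11, 21^4 ≡ 35, 21^8 ≡ 21, 21^16 ≡ 11, 21^32 ≡ 35 (mod 43).
Test 21^d mod 43 for each divisor d in increasing order:
21^1 ≡ 21
21^2 ≡ 11
21^3 = 21^2·21^1 ≡ 16
21^6 = 21^4·21^2 ≡ 41
21^7 = 21^4·21^2·21^1 ≡ 1  ← first divisor giving 1
The order is 7.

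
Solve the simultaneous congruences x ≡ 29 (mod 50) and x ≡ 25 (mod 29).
779

Using Chinese Remainder Theorem:
M = 50 × 29 = 1450
M1 = 29, M2 = 50
y1 = 29^(-1) mod 50 = 19
y2 = 50^(-1) mod 29 = 18
x = (29×29×19 + 25×50×18) mod 1450 = 779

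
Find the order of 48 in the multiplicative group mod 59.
29

59 is prime, so ord(48) divides φ(59) = 58.
Divisors of 58: 1, 2, 29, 58.
Repeated squaring: 48^1 ≡ 48, 48^2 ≡ 3, 48^4 ≡ 9, 48^8 ≡ 22, 48^16 ≡ 12, 48^32 ≡ 26 (mod 59).
Test 48^d mod 59 for each divisor d in increasing order:
48^1 ≡ 48
48^2 ≡ 3
48^29 = 48^16·48^8·48^4·48^1 ≡ 1  ← first divisor giving 1
The order is 29.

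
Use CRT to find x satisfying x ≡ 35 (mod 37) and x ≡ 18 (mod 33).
183

Using Chinese Remainder Theorem:
M = 37 × 33 = 1221
M1 = 33, M2 = 37
y1 = 33^(-1) mod 37 = 9
y2 = 37^(-1) mod 33 = 25
x = (35×33×9 + 18×37×25) mod 1221 = 183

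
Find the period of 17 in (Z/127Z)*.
63

127 is prime, so ord(17) divides φ(127) = 126.
Divisors of 126: 1, 2, 3, 6, 7, 9, 14, 18, 21, 42, 63, 126.
Repeated squaring: 17^1 ≡ 17, 17^2 ≡ 35, 17^4 ≡ 82, 17^8 ≡ 120, 17^16 ≡ 49, 17^32 ≡ 115, 17^64 ≡ 17 (mod 127).
Test 17^d mod 127 for each divisor d in increasing order:
17^1 ≡ 17
17^2 ≡ 35
17^3 = 17^2·17^1 ≡ 87
17^6 = 17^4·17^2 ≡ 76
17^7 = 17^4·17^2·17^1 ≡ 22
17^9 = 17^8·17^1 ≡ 8
17^14 = 17^8·17^4·17^2 ≡ 103
17^18 = 17^16·17^2 ≡ 64
17^21 = 17^16·17^4·17^1 ≡ 107
17^42 = 17^32·17^8·17^2 ≡ 19
17^63 = 17^32·17^16·17^8·17^4·17^2·17^1 ≡ 1  ← first divisor giving 1
The order is 63.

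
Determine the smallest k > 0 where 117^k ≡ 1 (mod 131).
65

131 is prime, so ord(117) divides φ(131) = 130.
Divisors of 130: 1, 2, 5, 10, 13, 26, 65, 130.
Repeated squaring: 117^1 ≡ 117, 117^2 ≡ 65, 117^4 ≡ 33, 117^8 ≡ 41, 117^16 ≡ 109, 117^32 ≡ 91, 117^64 ≡ 28, 117^128 ≡ 129 (mod 131).
Test 117^d mod 131 for each divisor d in increasing order:
117^1 ≡ 117
117^2 ≡ 65
117^5 = 117^4·117^1 ≡ 62
117^10 = 117^8·117^2 ≡ 45
117^13 = 117^8·117^4·117^1 ≡ 53
117^26 = 117^16·117^8·117^2 ≡ 58
117^65 = 117^64·117^1 ≡ 1  ← first divisor giving 1
The order is 65.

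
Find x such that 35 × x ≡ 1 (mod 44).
39

gcd(35, 44) = 1, so the inverse exists.
Extended Euclidean algorithm on (44, 35):
44 = 1 × 35 + 9  ⟹  9 = (1)·44 + (-1)·35
35 = 3 × 9 + 8  ⟹  8 = (-3)·44 + (4)·35
9 = 1 × 8 + 1  ⟹  1 = (4)·44 + (-5)·35
So (-5)·35 ≡ 1 (mod 44), i.e. 35^(-1) ≡ -5 ≡ 39 (mod 44).
Check: 35 × 39 = 1365 ≡ 1 (mod 44)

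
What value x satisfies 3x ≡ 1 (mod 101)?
34

gcd(3, 101) = 1, so the inverse exists.
Extended Euclidean algorithm on (101, 3):
101 = 33 × 3 + 2  ⟹  2 = (1)·101 + (-33)·3
3 = 1 × 2 + 1  ⟹  1 = (-1)·101 + (34)·3
So (34)·3 ≡ 1 (mod 101), i.e. 3^(-1) ≡ 34 (mod 101).
Check: 3 × 34 = 102 ≡ 1 (mod 101)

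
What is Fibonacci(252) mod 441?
144

Matrix identity: Q^n = [[F_(n+1), F_n], [F_n, F_(n-1)]] with Q = [[1,1],[1,0]].
n = 252 = 11111100₂. Square-and-multiply, entries mod 441:
Q^1 = [[1,1],[1,0]]
Q^3 = (Q^1)²·Q = [[3,2],[2,1]]
Q^7 = (Q^3)²·Q = [[21,13],[13,8]]
Q^15 = (Q^7)²·Q = [[105,169],[169,377]]
Q^31 = (Q^15)²·Q = [[210,337],[337,314]]
Q^63 = (Q^31)²·Q = [[420,232],[232,188]]
Q^126 = (Q^63)² = [[22,377],[377,86]]
Q^252 = (Q^126)² = [[170,144],[144,26]]
F_252 mod 441 = Q^252[0][1] = 144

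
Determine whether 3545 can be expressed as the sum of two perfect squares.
8² + 59² (a=8, b=59)

Factorization: 3545 = 5 × 709
By Fermat: n is sum of two squares iff every prime p ≡ 3 (mod 4) appears to even power.
All primes ≡ 3 (mod 4) appear to even power.
Search a = 0, 1, 2, … for 3545 - a² a perfect square: first hit at a = 8: 3545 - 64 = 3481 = 59².
3545 = 8² + 59² = 64 + 3481 ✓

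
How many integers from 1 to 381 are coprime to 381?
252

381 = 3 × 127
φ(n) = n × ∏(1 - 1/p) for each prime p dividing n
φ(381) = 381 × (1 - 1/3) × (1 - 1/127) = 252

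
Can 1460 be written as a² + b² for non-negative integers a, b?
4² + 38² (a=4, b=38)

Factorization: 1460 = 2^2 × 5 × 73
By Fermat: n is sum of two squares iff every prime p ≡ 3 (mod 4) appears to even power.
All primes ≡ 3 (mod 4) appear to even power.
Search a = 0, 1, 2, … for 1460 - a² a perfect square: first hit at a = 4: 1460 - 16 = 1444 = 38².
1460 = 4² + 38² = 16 + 1444 ✓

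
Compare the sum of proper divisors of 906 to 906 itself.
abundant

Proper divisors of 906: sum = 1 + 2 + 3 + 6 + 151 + 302 + 453 = 918
Since 918 > 906, 906 is abundant.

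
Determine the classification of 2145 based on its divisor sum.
deficient

Proper divisors of 2145: sum = 1 + 3 + 5 + 11 + 13 + 15 + 33 + 39 + 55 + 65 + 143 + 165 + 195 + 429 + 715 = 1887
Since 1887 < 2145, 2145 is deficient.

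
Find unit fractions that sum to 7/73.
1/11 + 1/201 + 1/161403

Greedy algorithm:
7/73: ceiling(73/7) = 11, use 1/11
4/803: ceiling(803/4) = 201, use 1/201
1/161403: ceiling(161403/1) = 161403, use 1/161403
Result: 7/73 = 1/11 + 1/201 + 1/161403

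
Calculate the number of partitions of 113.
851376628

p(n) counts ways to write n as a sum of positive integers (order ignored).
Euler's pentagonal recurrence: p(k) = p(k-1) + p(k-2) - p(k-5) - p(k-7) + p(k-12) + p(k-15) - ... (offsets j(3j∓1)/2, signs ++--, p(0)=1, p(<0)=0).
DP table for k = 0..112: p(0)=1, p(1)=1, p(2)=2, p(3)=3, p(4)=5, p(5)=7, p(6)=11, p(7)=15, p(8)=22, p(9)=30, p(10)=42, p(11)=56, p(12)=77, p(13)=101, p(14)=135, p(15)=176, p(16)=231, p(17)=297, p(18)=385, p(19)=490, p(20)=627, p(21)=792, p(22)=1002, p(23)=1255, p(24)=1575, p(25)=1958, p(26)=2436, p(27)=3010, p(28)=3718, p(29)=4565, p(30)=5604, p(31)=6842, p(32)=8349, p(33)=10143, p(34)=12310, p(35)=14883, p(36)=17977, p(37)=21637, p(38)=26015, p(39)=31185, p(40)=37338, p(41)=44583, p(42)=53174, p(43)=63261, p(44)=75175, p(45)=89134, p(46)=105558, p(47)=124754, p(48)=147273, p(49)=173525, p(50)=204226, p(51)=239943, p(52)=281589, p(53)=329931, p(54)=386155, p(55)=451276, p(56)=526823, p(57)=614154, p(58)=715220, p(59)=831820, p(60)=966467, p(61)=1121505, p(62)=1300156, p(63)=1505499, p(64)=1741630, p(65)=2012558, p(66)=2323520, p(67)=2679689, p(68)=3087735, p(69)=3554345, p(70)=4087968, p(71)=4697205, p(72)=5392783, p(73)=6185689, p(74)=7089500, p(75)=8118264, p(76)=9289091, p(77)=10619863, p(78)=12132164, p(79)=13848650, p(80)=15796476, p(81)=18004327, p(82)=20506255, p(83)=23338469, p(84)=26543660, p(85)=30167357, p(86)=34262962, p(87)=38887673, p(88)=44108109, p(89)=49995925, p(90)=56634173, p(91)=64112359, p(92)=72533807, p(93)=82010177, p(94)=92669720, p(95)=104651419, p(96)=118114304, p(97)=133230930, p(98)=150198136, p(99)=169229875, p(100)=190569292, p(101)=214481126, p(102)=241265379, p(103)=271248950, p(104)=304801365, p(105)=342325709, p(106)=384276336, p(107)=431149389, p(108)=483502844, p(109)=541946240, p(110)=607163746, p(111)=679903203, p(112)=761002156.
Final step: p(113) = p(112) + p(111) - p(108) - p(106) + p(101) + p(98) - p(91) - p(87) + p(78) + p(73) - p(62) - p(56) + p(43) + p(36) - p(21) - p(13)
= 761002156 + 679903203 - 483502844 - 384276336 + 214481126 + 150198136 - 64112359 - 38887673 + 12132164 + 6185689 - 1300156 - 526823 + 63261 + 17977 - 792 - 101
= 851376628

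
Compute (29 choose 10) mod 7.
0

Using Lucas' theorem:
Write n=29 and k=10 in base 7:
n in base 7: [4, 1]
k in base 7: [1, 3]
C(29,10) mod 7 = ∏ C(n_i, k_i) mod 7
Digit binomials (mod 7): C(4,1) = 4; C(1,3) = 0 (k_i > n_i)
Product: 4 × 0 = 0 ≡ 0 (mod 7)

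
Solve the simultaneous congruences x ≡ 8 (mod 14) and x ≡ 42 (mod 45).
582

Using Chinese Remainder Theorem:
M = 14 × 45 = 630
M1 = 45, M2 = 14
y1 = 45^(-1) mod 14 = 5
y2 = 14^(-1) mod 45 = 29
x = (8×45×5 + 42×14×29) mod 630 = 582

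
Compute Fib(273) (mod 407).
24

Matrix identity: Q^n = [[F_(n+1), F_n], [F_n, F_(n-1)]] with Q = [[1,1],[1,0]].
n = 273 = 100010001₂. Square-and-multiply, entries mod 407:
Q^1 = [[1,1],[1,0]]
Q^2 = (Q^1)² = [[2,1],[1,1]]
Q^4 = (Q^2)² = [[5,3],[3,2]]
Q^8 = (Q^4)² = [[34,21],[21,13]]
Q^17 = (Q^8)²·Q = [[142,376],[376,173]]
Q^34 = (Q^17)² = [[368,3],[3,365]]
Q^68 = (Q^34)² = [[309,164],[164,145]]
Q^136 = (Q^68)² = [[277,382],[382,302]]
Q^273 = (Q^136)²·Q = [[201,24],[24,177]]
F_273 mod 407 = Q^273[0][1] = 24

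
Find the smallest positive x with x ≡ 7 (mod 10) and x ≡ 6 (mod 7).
27

Using Chinese Remainder Theorem:
M = 10 × 7 = 70
M1 = 7, M2 = 10
y1 = 7^(-1) mod 10 = 3
y2 = 10^(-1) mod 7 = 5
x = (7×7×3 + 6×10×5) mod 70 = 27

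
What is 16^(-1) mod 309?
58

gcd(16, 309) = 1, so the inverse exists.
Extended Euclidean algorithm on (309, 16):
309 = 19 × 16 + 5  ⟹  5 = (1)·309 + (-19)·16
16 = 3 × 5 + 1  ⟹  1 = (-3)·309 + (58)·16
So (58)·16 ≡ 1 (mod 309), i.e. 16^(-1) ≡ 58 (mod 309).
Check: 16 × 58 = 928 ≡ 1 (mod 309)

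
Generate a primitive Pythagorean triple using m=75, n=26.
(4949, 3900, 6301)

Euclid's formula: a = m² - n², b = 2mn, c = m² + n²
m = 75, n = 26
a = 75² - 26² = 5625 - 676 = 4949
b = 2 × 75 × 26 = 3900
c = 75² + 26² = 5625 + 676 = 6301
Verification: 4949² + 3900² = 24492601 + 15210000 = 39702601 = 6301² ✓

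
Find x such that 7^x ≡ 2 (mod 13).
11

Baby-step giant-step with step n = ⌈√13⌉ = 4.
Baby steps 7^j mod 13 (j:value) for j=0..3: 0:1, 1:7, 2:10, 3:5.
Giant-step multiplier: 7^(-4) ≡ 7^(12-4) = 7^8 ≡ 3 (mod 13).
Giant steps γ_i = 2·3^i mod 13: γ_0=2, γ_1=6, γ_2=5 (in table at j=3).
x = i·n + j = 2·4 + 3 = 11.
Check: 7^11 ≡ 2 (mod 13).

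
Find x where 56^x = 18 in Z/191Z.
142

Baby-step giant-step with step n = ⌈√191⌉ = 14.
Baby steps 56^j mod 191 (j:value) for j=0..13: 0:1, 1:56, 2:80, 3:87, 4:97, 5:84, 6:120, 7:35, 8:50, 9:126, 10:180, 11:148, 12:75, 13:189.
Giant-step multiplier: 56^(-14) ≡ 56^(190-14) = 56^176 ≡ 162 (mod 191).
Giant steps γ_i = 18·162^i mod 191: γ_0=18, γ_1=51, γ_2=49, γ_3=107, γ_4=144, γ_5=26, γ_6=10, γ_7=92, γ_8=6, γ_9=17, γ_10=80 (in table at j=2).
x = i·n + j = 10·14 + 2 = 142.
Check: 56^142 ≡ 18 (mod 191).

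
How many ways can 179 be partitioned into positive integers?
625846753120

p(n) counts ways to write n as a sum of positive integers (order ignored).
Euler's pentagonal recurrence: p(k) = p(k-1) + p(k-2) - p(k-5) - p(k-7) + p(k-12) + p(k-15) - ... (offsets j(3j∓1)/2, signs ++--, p(0)=1, p(<0)=0).
DP table for k = 0..178: p(0)=1, p(1)=1, p(2)=2, p(3)=3, p(4)=5, p(5)=7, p(6)=11, p(7)=15, p(8)=22, p(9)=30, p(10)=42, p(11)=56, p(12)=77, p(13)=101, p(14)=135, p(15)=176, p(16)=231, p(17)=297, p(18)=385, p(19)=490, p(20)=627, p(21)=792, p(22)=1002, p(23)=1255, p(24)=1575, p(25)=1958, p(26)=2436, p(27)=3010, p(28)=3718, p(29)=4565, p(30)=5604, p(31)=6842, p(32)=8349, p(33)=10143, p(34)=12310, p(35)=14883, p(36)=17977, p(37)=21637, p(38)=26015, p(39)=31185, p(40)=37338, p(41)=44583, p(42)=53174, p(43)=63261, p(44)=75175, p(45)=89134, p(46)=105558, p(47)=124754, p(48)=147273, p(49)=173525, p(50)=204226, p(51)=239943, p(52)=281589, p(53)=329931, p(54)=386155, p(55)=451276, p(56)=526823, p(57)=614154, p(58)=715220, p(59)=831820, p(60)=966467, p(61)=1121505, p(62)=1300156, p(63)=1505499, p(64)=1741630, p(65)=2012558, p(66)=2323520, p(67)=2679689, p(68)=3087735, p(69)=3554345, p(70)=4087968, p(71)=4697205, p(72)=5392783, p(73)=6185689, p(74)=7089500, p(75)=8118264, p(76)=9289091, p(77)=10619863, p(78)=12132164, p(79)=13848650, p(80)=15796476, p(81)=18004327, p(82)=20506255, p(83)=23338469, p(84)=26543660, p(85)=30167357, p(86)=34262962, p(87)=38887673, p(88)=44108109, p(89)=49995925, p(90)=56634173, p(91)=64112359, p(92)=72533807, p(93)=82010177, p(94)=92669720, p(95)=104651419, p(96)=118114304, p(97)=133230930, p(98)=150198136, p(99)=169229875, p(100)=190569292, p(101)=214481126, p(102)=241265379, p(103)=271248950, p(104)=304801365, p(105)=342325709, p(106)=384276336, p(107)=431149389, p(108)=483502844, p(109)=541946240, p(110)=607163746, p(111)=679903203, p(112)=761002156, p(113)=851376628, p(114)=952050665, p(115)=1064144451, p(116)=1188908248, p(117)=1327710076, p(118)=1482074143, p(119)=1653668665, p(120)=1844349560, p(121)=2056148051, p(122)=2291320912, p(123)=2552338241, p(124)=2841940500, p(125)=3163127352, p(126)=3519222692, p(127)=3913864295, p(128)=4351078600, p(129)=4835271870, p(130)=5371315400, p(131)=5964539504, p(132)=6620830889, p(133)=7346629512, p(134)=8149040695, p(135)=9035836076, p(136)=10015581680, p(137)=11097645016, p(138)=12292341831, p(139)=13610949895, p(140)=15065878135, p(141)=16670689208, p(142)=18440293320, p(143)=20390982757, p(144)=22540654445, p(145)=24908858009, p(146)=27517052599, p(147)=30388671978, p(148)=33549419497, p(149)=37027355200, p(150)=40853235313, p(151)=45060624582, p(152)=49686288421, p(153)=54770336324, p(154)=60356673280, p(155)=66493182097, p(156)=73232243759, p(157)=80630964769, p(158)=88751778802, p(159)=97662728555, p(160)=107438159466, p(161)=118159068427, p(162)=129913904637, p(163)=142798995930, p(164)=156919475295, p(165)=172389800255, p(166)=189334822579, p(167)=207890420102, p(168)=228204732751, p(169)=250438925115, p(170)=274768617130, p(171)=301384802048, p(172)=330495499613, p(173)=362326859895, p(174)=397125074750, p(175)=435157697830, p(176)=476715857290, p(177)=522115831195, p(178)=571701605655.
Final step: p(179) = p(178) + p(177) - p(174) - p(172) + p(167) + p(164) - p(157) - p(153) + p(144) + p(139) - p(128) - p(122) + p(109) + p(102) - p(87) - p(79) + p(62) + p(53) - p(34) - p(24) + p(3)
= 571701605655 + 522115831195 - 397125074750 - 330495499613 + 207890420102 + 156919475295 - 80630964769 - 54770336324 + 22540654445 + 13610949895 - 4351078600 - 2291320912 + 541946240 + 241265379 - 38887673 - 13848650 + 1300156 + 329931 - 12310 - 1575 + 3
= 625846753120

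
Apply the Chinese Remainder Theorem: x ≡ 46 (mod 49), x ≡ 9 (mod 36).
585

Using Chinese Remainder Theorem:
M = 49 × 36 = 1764
M1 = 36, M2 = 49
y1 = 36^(-1) mod 49 = 15
y2 = 49^(-1) mod 36 = 25
x = (46×36×15 + 9×49×25) mod 1764 = 585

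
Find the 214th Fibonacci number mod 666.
215

Matrix identity: Q^n = [[F_(n+1), F_n], [F_n, F_(n-1)]] with Q = [[1,1],[1,0]].
n = 214 = 11010110₂. Square-and-multiply, entries mod 666:
Q^1 = [[1,1],[1,0]]
Q^3 = (Q^1)²·Q = [[3,2],[2,1]]
Q^6 = (Q^3)² = [[13,8],[8,5]]
Q^13 = (Q^6)²·Q = [[377,233],[233,144]]
Q^26 = (Q^13)² = [[614,181],[181,433]]
Q^53 = (Q^26)²·Q = [[530,167],[167,363]]
Q^107 = (Q^53)²·Q = [[378,431],[431,613]]
Q^214 = (Q^107)² = [[307,215],[215,92]]
F_214 mod 666 = Q^214[0][1] = 215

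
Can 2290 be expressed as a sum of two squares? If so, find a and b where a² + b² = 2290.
9² + 47² (a=9, b=47)

Factorization: 2290 = 2 × 5 × 229
By Fermat: n is sum of two squares iff every prime p ≡ 3 (mod 4) appears to even power.
All primes ≡ 3 (mod 4) appear to even power.
Search a = 0, 1, 2, … for 2290 - a² a perfect square: first hit at a = 9: 2290 - 81 = 2209 = 47².
2290 = 9² + 47² = 81 + 2209 ✓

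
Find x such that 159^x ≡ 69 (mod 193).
54

Baby-step giant-step with step n = ⌈√193⌉ = 14.
Baby steps 159^j mod 193 (j:value) for j=0..13: 0:1, 1:159, 2:191, 3:68, 4:4, 5:57, 6:185, 7:79, 8:16, 9:35, 10:161, 11:123, 12:64, 13:140.
Giant-step multiplier: 159^(-14) ≡ 159^(192-14) = 159^178 ≡ 98 (mod 193).
Giant steps γ_i = 69·98^i mod 193: γ_0=69, γ_1=7, γ_2=107, γ_3=64 (in table at j=12).
x = i·n + j = 3·14 + 12 = 54.
Check: 159^54 ≡ 69 (mod 193).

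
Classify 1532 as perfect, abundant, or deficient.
deficient

Proper divisors of 1532: sum = 1 + 2 + 4 + 383 + 766 = 1156
Since 1156 < 1532, 1532 is deficient.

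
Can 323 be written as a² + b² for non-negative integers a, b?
Not possible

Factorization: 323 = 17 × 19
By Fermat: n is sum of two squares iff every prime p ≡ 3 (mod 4) appears to even power.
Prime(s) ≡ 3 (mod 4) with odd exponent: [(19, 1)]
Therefore 323 cannot be expressed as a² + b².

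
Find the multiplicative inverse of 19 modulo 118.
87

gcd(19, 118) = 1, so the inverse exists.
Extended Euclidean algorithm on (118, 19):
118 = 6 × 19 + 4  ⟹  4 = (1)·118 + (-6)·19
19 = 4 × 4 + 3  ⟹  3 = (-4)·118 + (25)·19
4 = 1 × 3 + 1  ⟹  1 = (5)·118 + (-31)·19
So (-31)·19 ≡ 1 (mod 118), i.e. 19^(-1) ≡ -31 ≡ 87 (mod 118).
Check: 19 × 87 = 1653 ≡ 1 (mod 118)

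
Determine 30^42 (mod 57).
39

Repeated squaring. Binary of 42 = 101010.
30^1 ≡ 30 (mod 57); 30^2 ≡ 45 (mod 57); 30^4 ≡ 30 (mod 57); 30^8 ≡ 45 (mod 57); 30^16 ≡ 30 (mod 57); 30^32 ≡ 45 (mod 57)
30^42 = 30^2 × 30^8 × 30^32 ≡ 39 (mod 57)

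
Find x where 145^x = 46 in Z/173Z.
127

Baby-step giant-step with step n = ⌈√173⌉ = 14.
Baby steps 145^j mod 173 (j:value) for j=0..13: 0:1, 1:145, 2:92, 3:19, 4:160, 5:18, 6:15, 7:99, 8:169, 9:112, 10:151, 11:97, 12:52, 13:101.
Giant-step multiplier: 145^(-14) ≡ 145^(172-14) = 145^158 ≡ 49 (mod 173).
Giant steps γ_i = 46·49^i mod 173: γ_0=46, γ_1=5, γ_2=72, γ_3=68, γ_4=45, γ_5=129, γ_6=93, γ_7=59, γ_8=123, γ_9=145 (in table at j=1).
x = i·n + j = 9·14 + 1 = 127.
Check: 145^127 ≡ 46 (mod 173).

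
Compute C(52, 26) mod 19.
5

Using Lucas' theorem:
Write n=52 and k=26 in base 19:
n in base 19: [2, 14]
k in base 19: [1, 7]
C(52,26) mod 19 = ∏ C(n_i, k_i) mod 19
Digit binomials (mod 19): C(2,1) = 2; C(14,7) = 3432 ≡ 12
Product: 2 × 12 = 24 ≡ 5 (mod 19)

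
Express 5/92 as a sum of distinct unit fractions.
1/19 + 1/583 + 1/1019084

Greedy algorithm:
5/92: ceiling(92/5) = 19, use 1/19
3/1748: ceiling(1748/3) = 583, use 1/583
1/1019084: ceiling(1019084/1) = 1019084, use 1/1019084
Result: 5/92 = 1/19 + 1/583 + 1/1019084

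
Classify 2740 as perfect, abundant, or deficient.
abundant

Proper divisors of 2740: sum = 1 + 2 + 4 + 5 + 10 + 20 + 137 + 274 + 548 + 685 + 1370 = 3056
Since 3056 > 2740, 2740 is abundant.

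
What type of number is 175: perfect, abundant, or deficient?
deficient

Proper divisors of 175: sum = 1 + 5 + 7 + 25 + 35 = 73
Since 73 < 175, 175 is deficient.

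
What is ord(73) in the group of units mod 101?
100

101 is prime, so ord(73) divides φ(101) = 100.
Divisors of 100: 1, 2, 4, 5, 10, 20, 25, 50, 100.
Repeated squaring: 73^1 ≡ 73, 73^2 ≡ 77, 73^4 ≡ 71, 73^8 ≡ 92, 73^16 ≡ 81, 73^32 ≡ 97, 73^64 ≡ 16 (mod 101).
Test 73^d mod 101 for each divisor d in increasing order:
73^1 ≡ 73
73^2 ≡ 77
73^4 ≡ 71
73^5 = 73^4·73^1 ≡ 32
73^10 = 73^8·73^2 ≡ 14
73^20 = 73^16·73^4 ≡ 95
73^25 = 73^16·73^8·73^1 ≡ 10
73^50 = 73^32·73^16·73^2 ≡ 100
73^100 = 73^64·73^32·73^4 ≡ 1  ← first divisor giving 1
The order is 100.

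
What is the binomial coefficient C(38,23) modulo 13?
2

Using Lucas' theorem:
Write n=38 and k=23 in base 13:
n in base 13: [2, 12]
k in base 13: [1, 10]
C(38,23) mod 13 = ∏ C(n_i, k_i) mod 13
Digit binomials (mod 13): C(2,1) = 2; C(12,10) = 66 ≡ 1
Product: 2 × 1 = 2 ≡ 2 (mod 13)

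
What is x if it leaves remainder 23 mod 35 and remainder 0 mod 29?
58

Using Chinese Remainder Theorem:
M = 35 × 29 = 1015
M1 = 29, M2 = 35
y1 = 29^(-1) mod 35 = 29
y2 = 35^(-1) mod 29 = 5
x = (23×29×29 + 0×35×5) mod 1015 = 58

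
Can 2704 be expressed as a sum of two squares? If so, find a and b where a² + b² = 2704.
0² + 52² (a=0, b=52)

Factorization: 2704 = 2^4 × 13^2
By Fermat: n is sum of two squares iff every prime p ≡ 3 (mod 4) appears to even power.
All primes ≡ 3 (mod 4) appear to even power.
Search a = 0, 1, 2, … for 2704 - a² a perfect square: first hit at a = 0: 2704 - 0 = 2704 = 52².
2704 = 0² + 52² = 0 + 2704 ✓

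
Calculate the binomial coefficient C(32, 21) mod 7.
4

Using Lucas' theorem:
Write n=32 and k=21 in base 7:
n in base 7: [4, 4]
k in base 7: [3, 0]
C(32,21) mod 7 = ∏ C(n_i, k_i) mod 7
Digit binomials (mod 7): C(4,3) = 4; C(4,0) = 1
Product: 4 × 1 = 4 ≡ 4 (mod 7)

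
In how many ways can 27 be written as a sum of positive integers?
3010

p(n) counts ways to write n as a sum of positive integers (order ignored).
Euler's pentagonal recurrence: p(k) = p(k-1) + p(k-2) - p(k-5) - p(k-7) + p(k-12) + p(k-15) - ... (offsets j(3j∓1)/2, signs ++--, p(0)=1, p(<0)=0).
DP table for k = 0..26: p(0)=1, p(1)=1, p(2)=2, p(3)=3, p(4)=5, p(5)=7, p(6)=11, p(7)=15, p(8)=22, p(9)=30, p(10)=42, p(11)=56, p(12)=77, p(13)=101, p(14)=135, p(15)=176, p(16)=231, p(17)=297, p(18)=385, p(19)=490, p(20)=627, p(21)=792, p(22)=1002, p(23)=1255, p(24)=1575, p(25)=1958, p(26)=2436.
Final step: p(27) = p(26) + p(25) - p(22) - p(20) + p(15) + p(12) - p(5) - p(1)
= 2436 + 1958 - 1002 - 627 + 176 + 77 - 7 - 1
= 3010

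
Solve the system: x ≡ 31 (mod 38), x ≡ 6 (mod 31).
905

Using Chinese Remainder Theorem:
M = 38 × 31 = 1178
M1 = 31, M2 = 38
y1 = 31^(-1) mod 38 = 27
y2 = 38^(-1) mod 31 = 9
x = (31×31×27 + 6×38×9) mod 1178 = 905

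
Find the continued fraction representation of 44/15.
[2; 1, 14]

Euclidean algorithm steps:
44 = 2 × 15 + 14
15 = 1 × 14 + 1
14 = 14 × 1 + 0
Continued fraction: [2; 1, 14]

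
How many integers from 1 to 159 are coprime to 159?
104

159 = 3 × 53
φ(n) = n × ∏(1 - 1/p) for each prime p dividing n
φ(159) = 159 × (1 - 1/3) × (1 - 1/53) = 104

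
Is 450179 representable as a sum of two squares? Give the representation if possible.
Not possible

Factorization: 450179 = 23^3 × 37
By Fermat: n is sum of two squares iff every prime p ≡ 3 (mod 4) appears to even power.
Prime(s) ≡ 3 (mod 4) with odd exponent: [(23, 3)]
Therefore 450179 cannot be expressed as a² + b².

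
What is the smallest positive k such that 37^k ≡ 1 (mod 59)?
58

59 is prime, so ord(37) divides φ(59) = 58.
Divisors of 58: 1, 2, 29, 58.
Repeated squaring: 37^1 ≡ 37, 37^2 ≡ 12, 37^4 ≡ 26, 37^8 ≡ 27, 37^16 ≡ 21, 37^32 ≡ 28 (mod 59).
Test 37^d mod 59 for each divisor d in increasing order:
37^1 ≡ 37
37^2 ≡ 12
37^29 = 37^16·37^8·37^4·37^1 ≡ 58
37^58 = 37^32·37^16·37^8·37^2 ≡ 1  ← first divisor giving 1
The order is 58.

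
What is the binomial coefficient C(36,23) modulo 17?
0

Using Lucas' theorem:
Write n=36 and k=23 in base 17:
n in base 17: [2, 2]
k in base 17: [1, 6]
C(36,23) mod 17 = ∏ C(n_i, k_i) mod 17
Digit binomials (mod 17): C(2,1) = 2; C(2,6) = 0 (k_i > n_i)
Product: 2 × 0 = 0 ≡ 0 (mod 17)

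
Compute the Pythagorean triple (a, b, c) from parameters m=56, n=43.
(1287, 4816, 4985)

Euclid's formula: a = m² - n², b = 2mn, c = m² + n²
m = 56, n = 43
a = 56² - 43² = 3136 - 1849 = 1287
b = 2 × 56 × 43 = 4816
c = 56² + 43² = 3136 + 1849 = 4985
Verification: 1287² + 4816² = 1656369 + 23193856 = 24850225 = 4985² ✓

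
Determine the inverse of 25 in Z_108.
13

gcd(25, 108) = 1, so the inverse exists.
Extended Euclidean algorithm on (108, 25):
108 = 4 × 25 + 8  ⟹  8 = (1)·108 + (-4)·25
25 = 3 × 8 + 1  ⟹  1 = (-3)·108 + (13)·25
So (13)·25 ≡ 1 (mod 108), i.e. 25^(-1) ≡ 13 (mod 108).
Check: 25 × 13 = 325 ≡ 1 (mod 108)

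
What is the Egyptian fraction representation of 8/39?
1/5 + 1/195

Greedy algorithm:
8/39: ceiling(39/8) = 5, use 1/5
1/195: ceiling(195/1) = 195, use 1/195
Result: 8/39 = 1/5 + 1/195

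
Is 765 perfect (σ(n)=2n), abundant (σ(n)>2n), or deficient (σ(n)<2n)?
deficient

Proper divisors of 765: sum = 1 + 3 + 5 + 9 + 15 + 17 + 45 + 51 + 85 + 153 + 255 = 639
Since 639 < 765, 765 is deficient.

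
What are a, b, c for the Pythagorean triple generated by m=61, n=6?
(3685, 732, 3757)

Euclid's formula: a = m² - n², b = 2mn, c = m² + n²
m = 61, n = 6
a = 61² - 6² = 3721 - 36 = 3685
b = 2 × 61 × 6 = 732
c = 61² + 6² = 3721 + 36 = 3757
Verification: 3685² + 732² = 13579225 + 535824 = 14115049 = 3757² ✓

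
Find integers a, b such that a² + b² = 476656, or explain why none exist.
Not possible

Factorization: 476656 = 2^4 × 31^3
By Fermat: n is sum of two squares iff every prime p ≡ 3 (mod 4) appears to even power.
Prime(s) ≡ 3 (mod 4) with odd exponent: [(31, 3)]
Therefore 476656 cannot be expressed as a² + b².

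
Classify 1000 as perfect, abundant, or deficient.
abundant

Proper divisors of 1000: sum = 1 + 2 + 4 + 5 + 8 + 10 + 20 + 25 + 40 + 50 + 100 + 125 + 200 + 250 + 500 = 1340
Since 1340 > 1000, 1000 is abundant.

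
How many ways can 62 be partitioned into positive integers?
1300156

p(n) counts ways to write n as a sum of positive integers (order ignored).
Euler's pentagonal recurrence: p(k) = p(k-1) + p(k-2) - p(k-5) - p(k-7) + p(k-12) + p(k-15) - ... (offsets j(3j∓1)/2, signs ++--, p(0)=1, p(<0)=0).
DP table for k = 0..61: p(0)=1, p(1)=1, p(2)=2, p(3)=3, p(4)=5, p(5)=7, p(6)=11, p(7)=15, p(8)=22, p(9)=30, p(10)=42, p(11)=56, p(12)=77, p(13)=101, p(14)=135, p(15)=176, p(16)=231, p(17)=297, p(18)=385, p(19)=490, p(20)=627, p(21)=792, p(22)=1002, p(23)=1255, p(24)=1575, p(25)=1958, p(26)=2436, p(27)=3010, p(28)=3718, p(29)=4565, p(30)=5604, p(31)=6842, p(32)=8349, p(33)=10143, p(34)=12310, p(35)=14883, p(36)=17977, p(37)=21637, p(38)=26015, p(39)=31185, p(40)=37338, p(41)=44583, p(42)=53174, p(43)=63261, p(44)=75175, p(45)=89134, p(46)=105558, p(47)=124754, p(48)=147273, p(49)=173525, p(50)=204226, p(51)=239943, p(52)=281589, p(53)=329931, p(54)=386155, p(55)=451276, p(56)=526823, p(57)=614154, p(58)=715220, p(59)=831820, p(60)=966467, p(61)=1121505.
Final step: p(62) = p(61) + p(60) - p(57) - p(55) + p(50) + p(47) - p(40) - p(36) + p(27) + p(22) - p(11) - p(5)
= 1121505 + 966467 - 614154 - 451276 + 204226 + 124754 - 37338 - 17977 + 3010 + 1002 - 56 - 7
= 1300156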